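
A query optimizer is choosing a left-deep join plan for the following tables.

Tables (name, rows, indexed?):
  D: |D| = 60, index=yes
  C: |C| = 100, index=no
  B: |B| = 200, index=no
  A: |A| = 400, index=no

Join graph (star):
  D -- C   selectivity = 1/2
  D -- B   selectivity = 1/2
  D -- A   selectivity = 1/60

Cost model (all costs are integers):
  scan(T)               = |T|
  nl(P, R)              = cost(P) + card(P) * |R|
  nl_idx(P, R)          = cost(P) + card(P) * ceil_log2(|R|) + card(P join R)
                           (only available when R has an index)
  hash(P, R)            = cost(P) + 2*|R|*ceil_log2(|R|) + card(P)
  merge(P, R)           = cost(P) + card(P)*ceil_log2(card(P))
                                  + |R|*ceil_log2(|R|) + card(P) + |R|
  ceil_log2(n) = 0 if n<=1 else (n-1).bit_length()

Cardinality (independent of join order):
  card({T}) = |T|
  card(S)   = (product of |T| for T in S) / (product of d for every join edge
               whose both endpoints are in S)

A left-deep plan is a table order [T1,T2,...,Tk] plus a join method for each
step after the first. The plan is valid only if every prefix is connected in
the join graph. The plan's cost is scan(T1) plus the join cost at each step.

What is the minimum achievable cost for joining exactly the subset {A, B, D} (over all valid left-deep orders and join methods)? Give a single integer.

Selinger DP over subsets of {A,B,D}:
  {D}: scan cost=60, card=60
  {B}: scan cost=200, card=200
  {A}: scan cost=400, card=400
  {BD}: card=6000; try (D,hash)→1120, (B,merge)→2280, (D,merge)→2420, (B,hash)→3320, (D,nl_idx)→7400, (B,nl)→12060 …(+1); best=1120 via (D,hash)
  {AD}: card=400; try (D,hash)→1520, (D,nl_idx)→3200, (A,merge)→4480, (D,merge)→4820, (A,hash)→7320, (A,nl)→24060 …(+1); best=1520 via (D,hash)
  {ABD}: card=40000; try (B,hash)→5120, (B,merge)→7320, (A,hash)→14320, (B,nl)→81520, (A,merge)→89120, (A,nl)→2401120; best=5120 via (B,hash)

5120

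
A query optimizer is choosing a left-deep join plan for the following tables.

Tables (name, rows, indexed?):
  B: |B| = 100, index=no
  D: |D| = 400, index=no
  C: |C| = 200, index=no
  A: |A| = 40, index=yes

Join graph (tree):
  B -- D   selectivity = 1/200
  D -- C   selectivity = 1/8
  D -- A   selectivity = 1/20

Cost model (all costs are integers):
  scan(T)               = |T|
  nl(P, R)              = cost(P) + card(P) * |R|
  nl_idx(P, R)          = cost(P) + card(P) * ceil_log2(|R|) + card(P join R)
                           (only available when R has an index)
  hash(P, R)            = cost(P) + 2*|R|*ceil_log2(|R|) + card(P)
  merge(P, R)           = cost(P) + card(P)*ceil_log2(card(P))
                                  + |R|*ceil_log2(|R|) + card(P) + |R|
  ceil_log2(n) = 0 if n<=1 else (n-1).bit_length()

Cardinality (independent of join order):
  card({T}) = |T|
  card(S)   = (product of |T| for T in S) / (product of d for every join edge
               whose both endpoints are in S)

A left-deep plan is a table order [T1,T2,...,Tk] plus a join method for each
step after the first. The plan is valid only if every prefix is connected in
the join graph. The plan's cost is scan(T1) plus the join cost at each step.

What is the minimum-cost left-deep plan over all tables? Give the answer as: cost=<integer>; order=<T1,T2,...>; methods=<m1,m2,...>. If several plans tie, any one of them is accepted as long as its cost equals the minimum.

cost=6480; order=D,B,A,C; methods=hash,hash,hash

Selinger DP (subsets sized 1..n):
  {B}: scan cost=100, card=100
  {D}: scan cost=400, card=400
  {C}: scan cost=200, card=200
  {A}: scan cost=40, card=40
  {BD}: card=200; try (B,hash)→2200, (D,merge)→4900, (B,merge)→5200, (D,hash)→7400, (D,nl)→40100, (B,nl)→40400; best=2200 via (B,hash)
  {CD}: card=10000; try (C,hash)→4000, (D,merge)→6000, (C,merge)→6200, (D,hash)→7600, (D,nl)→80200, (C,nl)→80400; best=4000 via (C,hash)
  {AD}: card=800; try (A,hash)→1280, (A,nl_idx)→3600, (D,merge)→4320, (A,merge)→4680, (D,hash)→7280, (D,nl)→16040 …(+1); best=1280 via (A,hash)
  {BCD}: card=5000; try (C,hash)→5600, (C,merge)→5800, (B,hash)→15400, (C,nl)→42200, (B,merge)→154800, (B,nl)→1004000; best=5600 via (C,hash)
  {ABD}: card=400; try (A,hash)→2880, (B,hash)→3480, (A,nl_idx)→3800, (A,merge)→4280, (A,nl)→10200, (B,merge)→10880 …(+1); best=2880 via (A,hash)
  {ACD}: card=20000; try (C,hash)→5280, (C,merge)→11880, (A,hash)→14480, (A,nl_idx)→84000, (A,merge)→154280, (C,nl)→161280 …(+1); best=5280 via (C,hash)
  {ABCD}: card=10000; try (C,hash)→6480, (C,merge)→8680, (A,hash)→11080, (B,hash)→26680, (A,nl_idx)→45600, (A,merge)→75880 …(+4); best=6480 via (C,hash)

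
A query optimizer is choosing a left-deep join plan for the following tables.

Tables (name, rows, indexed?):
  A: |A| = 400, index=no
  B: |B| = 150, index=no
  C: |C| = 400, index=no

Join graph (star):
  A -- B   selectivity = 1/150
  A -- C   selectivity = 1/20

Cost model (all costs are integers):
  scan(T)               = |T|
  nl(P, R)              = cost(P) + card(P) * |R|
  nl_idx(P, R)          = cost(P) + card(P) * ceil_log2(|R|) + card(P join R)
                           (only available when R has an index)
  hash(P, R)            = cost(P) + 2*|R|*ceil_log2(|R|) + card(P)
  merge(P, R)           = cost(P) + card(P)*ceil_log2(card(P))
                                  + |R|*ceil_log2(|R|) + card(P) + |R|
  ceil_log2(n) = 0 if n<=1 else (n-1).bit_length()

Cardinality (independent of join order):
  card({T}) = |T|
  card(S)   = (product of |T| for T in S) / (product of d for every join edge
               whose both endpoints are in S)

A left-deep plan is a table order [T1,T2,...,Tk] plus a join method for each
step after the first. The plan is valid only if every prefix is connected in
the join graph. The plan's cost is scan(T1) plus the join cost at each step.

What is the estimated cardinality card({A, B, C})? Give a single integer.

8000

Tables in S: A(400), B(150), C(400)
Edges inside S: A-B(d=150), A-C(d=20)
numerator = 400 * 150 * 400 = 24000000
denominator = 150 * 20 = 3000
card(S) = 24000000 / 3000 = 8000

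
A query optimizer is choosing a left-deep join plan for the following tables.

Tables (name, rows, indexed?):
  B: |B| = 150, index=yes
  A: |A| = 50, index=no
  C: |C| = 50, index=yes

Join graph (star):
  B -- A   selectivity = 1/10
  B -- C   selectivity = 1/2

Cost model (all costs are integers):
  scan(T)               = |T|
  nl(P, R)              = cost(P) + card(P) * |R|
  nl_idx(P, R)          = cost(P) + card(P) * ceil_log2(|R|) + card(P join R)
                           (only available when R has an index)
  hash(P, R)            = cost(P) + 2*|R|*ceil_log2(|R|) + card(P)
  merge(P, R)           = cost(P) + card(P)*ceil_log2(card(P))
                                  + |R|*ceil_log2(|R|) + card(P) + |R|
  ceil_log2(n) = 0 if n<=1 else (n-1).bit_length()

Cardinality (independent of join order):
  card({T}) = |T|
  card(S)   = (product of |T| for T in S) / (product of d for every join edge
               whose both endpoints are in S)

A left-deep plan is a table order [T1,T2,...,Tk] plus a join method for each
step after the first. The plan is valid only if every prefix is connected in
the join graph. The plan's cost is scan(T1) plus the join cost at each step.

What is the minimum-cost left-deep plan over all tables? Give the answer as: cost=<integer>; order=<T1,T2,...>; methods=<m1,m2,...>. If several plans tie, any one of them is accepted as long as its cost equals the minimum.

Selinger DP (subsets sized 1..n):
  {B}: scan cost=150, card=150
  {A}: scan cost=50, card=50
  {C}: scan cost=50, card=50
  {AB}: card=750; try (A,hash)→900, (B,nl_idx)→1200, (B,merge)→1750, (A,merge)→1850, (B,hash)→2500, (B,nl)→7550 …(+1); best=900 via (A,hash)
  {BC}: card=3750; try (C,hash)→900, (B,merge)→1750, (C,merge)→1850, (B,hash)→2500, (B,nl_idx)→4200, (C,nl_idx)→4800 …(+2); best=900 via (C,hash)
  {ABC}: card=18750; try (C,hash)→2250, (A,hash)→5250, (C,merge)→9500, (C,nl_idx)→24150, (C,nl)→38400, (A,merge)→50000 …(+1); best=2250 via (C,hash)

cost=2250; order=B,A,C; methods=hash,hash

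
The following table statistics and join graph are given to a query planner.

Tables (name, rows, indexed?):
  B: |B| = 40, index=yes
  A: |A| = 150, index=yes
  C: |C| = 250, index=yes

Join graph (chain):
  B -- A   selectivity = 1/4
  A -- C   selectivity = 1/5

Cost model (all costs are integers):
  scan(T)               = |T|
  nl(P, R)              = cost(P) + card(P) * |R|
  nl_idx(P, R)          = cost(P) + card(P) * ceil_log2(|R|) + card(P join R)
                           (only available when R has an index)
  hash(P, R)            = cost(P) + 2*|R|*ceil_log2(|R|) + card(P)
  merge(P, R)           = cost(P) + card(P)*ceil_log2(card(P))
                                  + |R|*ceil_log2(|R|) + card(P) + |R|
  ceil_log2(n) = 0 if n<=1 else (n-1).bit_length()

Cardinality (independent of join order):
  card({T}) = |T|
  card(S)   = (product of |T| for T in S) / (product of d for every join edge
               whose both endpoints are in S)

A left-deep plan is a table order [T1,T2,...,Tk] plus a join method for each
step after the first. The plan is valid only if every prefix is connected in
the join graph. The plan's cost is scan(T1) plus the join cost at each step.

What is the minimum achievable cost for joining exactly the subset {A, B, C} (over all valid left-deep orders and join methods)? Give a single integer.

Selinger DP over subsets of {A,B,C}:
  {B}: scan cost=40, card=40
  {A}: scan cost=150, card=150
  {C}: scan cost=250, card=250
  {AB}: card=1500; try (B,hash)→780, (A,merge)→1670, (B,merge)→1780, (A,nl_idx)→1860, (A,hash)→2480, (B,nl_idx)→2550 …(+2); best=780 via (B,hash)
  {AC}: card=7500; try (A,hash)→2900, (C,merge)→3750, (A,merge)→3850, (C,hash)→4300, (C,nl_idx)→8850, (A,nl_idx)→9750 …(+2); best=2900 via (A,hash)
  {ABC}: card=75000; try (C,hash)→6280, (B,hash)→10880, (C,merge)→21030, (C,nl_idx)→87780, (B,merge)→108180, (B,nl_idx)→122900 …(+2); best=6280 via (C,hash)

6280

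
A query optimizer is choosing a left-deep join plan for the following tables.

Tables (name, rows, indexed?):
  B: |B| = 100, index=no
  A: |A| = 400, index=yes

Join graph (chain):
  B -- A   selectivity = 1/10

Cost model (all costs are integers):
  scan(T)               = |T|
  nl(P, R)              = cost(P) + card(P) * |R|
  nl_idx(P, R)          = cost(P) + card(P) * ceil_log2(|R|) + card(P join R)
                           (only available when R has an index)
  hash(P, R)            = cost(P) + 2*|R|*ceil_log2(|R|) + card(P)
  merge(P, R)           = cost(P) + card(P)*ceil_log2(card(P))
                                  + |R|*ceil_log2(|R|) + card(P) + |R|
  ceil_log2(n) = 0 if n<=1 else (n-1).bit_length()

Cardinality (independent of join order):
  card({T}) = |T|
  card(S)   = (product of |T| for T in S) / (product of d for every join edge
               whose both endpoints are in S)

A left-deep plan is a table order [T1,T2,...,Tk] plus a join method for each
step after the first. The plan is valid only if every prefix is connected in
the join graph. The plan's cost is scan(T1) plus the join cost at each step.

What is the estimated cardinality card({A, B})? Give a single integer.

4000

Tables in S: A(400), B(100)
Edges inside S: B-A(d=10)
numerator = 400 * 100 = 40000
denominator = 10 = 10
card(S) = 40000 / 10 = 4000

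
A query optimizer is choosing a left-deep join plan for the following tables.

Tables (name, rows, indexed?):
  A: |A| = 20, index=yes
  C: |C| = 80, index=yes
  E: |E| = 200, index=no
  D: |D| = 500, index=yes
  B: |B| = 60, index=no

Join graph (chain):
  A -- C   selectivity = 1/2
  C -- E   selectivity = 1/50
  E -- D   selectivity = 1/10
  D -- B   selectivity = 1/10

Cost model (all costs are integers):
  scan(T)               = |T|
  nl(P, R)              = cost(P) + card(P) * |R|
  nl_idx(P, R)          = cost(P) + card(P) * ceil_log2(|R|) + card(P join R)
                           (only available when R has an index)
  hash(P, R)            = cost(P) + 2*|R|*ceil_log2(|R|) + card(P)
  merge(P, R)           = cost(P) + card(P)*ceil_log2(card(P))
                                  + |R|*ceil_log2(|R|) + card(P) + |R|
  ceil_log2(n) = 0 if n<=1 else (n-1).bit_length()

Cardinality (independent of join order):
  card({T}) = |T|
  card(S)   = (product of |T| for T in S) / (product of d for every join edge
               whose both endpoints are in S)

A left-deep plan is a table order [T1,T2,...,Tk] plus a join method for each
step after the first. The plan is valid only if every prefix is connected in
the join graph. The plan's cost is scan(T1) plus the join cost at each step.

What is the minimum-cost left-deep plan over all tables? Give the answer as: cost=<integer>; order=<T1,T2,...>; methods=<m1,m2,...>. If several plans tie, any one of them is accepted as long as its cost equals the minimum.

Selinger DP (subsets sized 1..n):
  {A}: scan cost=20, card=20
  {C}: scan cost=80, card=80
  {E}: scan cost=200, card=200
  {D}: scan cost=500, card=500
  {B}: scan cost=60, card=60
  {AC}: card=800; try (A,hash)→360, (C,merge)→780, (A,merge)→840, (C,nl_idx)→960, (C,hash)→1160, (A,nl_idx)→1280 …(+2); best=360 via (A,hash)
  {CE}: card=320; try (C,hash)→1520, (C,nl_idx)→1920, (E,merge)→2520, (C,merge)→2640, (E,hash)→3360, (E,nl)→16080 …(+1); best=1520 via (C,hash)
  {DE}: card=10000; try (E,hash)→4200, (D,merge)→7000, (E,merge)→7300, (D,hash)→9400, (D,nl_idx)→12000, (D,nl)→100200 …(+1); best=4200 via (E,hash)
  {BD}: card=3000; try (B,hash)→1720, (D,nl_idx)→3600, (D,merge)→5480, (B,merge)→5920, (D,hash)→9120, (D,nl)→30060 …(+1); best=1720 via (B,hash)
  {ACE}: card=3200; try (A,hash)→2040, (E,hash)→4360, (A,merge)→4840, (A,nl_idx)→6320, (A,nl)→7920, (E,merge)→10960 …(+1); best=2040 via (A,hash)
  {CDE}: card=16000; try (D,merge)→9720, (D,hash)→10840, (C,hash)→15320, (D,nl_idx)→20400, (C,nl_idx)→90200, (C,merge)→154840 …(+2); best=9720 via (D,merge)
  {BDE}: card=60000; try (E,hash)→7920, (B,hash)→14920, (E,merge)→42520, (B,merge)→154620, (E,nl)→601720, (B,nl)→604200; best=7920 via (E,hash)
  {ACDE}: card=160000; try (D,hash)→14240, (A,hash)→25920, (D,merge)→48640, (D,nl_idx)→190840, (A,nl_idx)→249720, (A,merge)→249840 …(+2); best=14240 via (D,hash)
  {BCDE}: card=96000; try (B,hash)→26440, (C,hash)→69040, (B,merge)→250140, (C,nl_idx)→523920, (B,nl)→969720, (C,merge)→1028560 …(+1); best=26440 via (B,hash)
  {ABCDE}: card=960000; try (A,hash)→122640, (B,hash)→174960, (A,nl_idx)→1466440, (A,merge)→1754560, (A,nl)→1946440, (B,merge)→3054660 …(+1); best=122640 via (A,hash)

cost=122640; order=E,C,D,B,A; methods=hash,merge,hash,hash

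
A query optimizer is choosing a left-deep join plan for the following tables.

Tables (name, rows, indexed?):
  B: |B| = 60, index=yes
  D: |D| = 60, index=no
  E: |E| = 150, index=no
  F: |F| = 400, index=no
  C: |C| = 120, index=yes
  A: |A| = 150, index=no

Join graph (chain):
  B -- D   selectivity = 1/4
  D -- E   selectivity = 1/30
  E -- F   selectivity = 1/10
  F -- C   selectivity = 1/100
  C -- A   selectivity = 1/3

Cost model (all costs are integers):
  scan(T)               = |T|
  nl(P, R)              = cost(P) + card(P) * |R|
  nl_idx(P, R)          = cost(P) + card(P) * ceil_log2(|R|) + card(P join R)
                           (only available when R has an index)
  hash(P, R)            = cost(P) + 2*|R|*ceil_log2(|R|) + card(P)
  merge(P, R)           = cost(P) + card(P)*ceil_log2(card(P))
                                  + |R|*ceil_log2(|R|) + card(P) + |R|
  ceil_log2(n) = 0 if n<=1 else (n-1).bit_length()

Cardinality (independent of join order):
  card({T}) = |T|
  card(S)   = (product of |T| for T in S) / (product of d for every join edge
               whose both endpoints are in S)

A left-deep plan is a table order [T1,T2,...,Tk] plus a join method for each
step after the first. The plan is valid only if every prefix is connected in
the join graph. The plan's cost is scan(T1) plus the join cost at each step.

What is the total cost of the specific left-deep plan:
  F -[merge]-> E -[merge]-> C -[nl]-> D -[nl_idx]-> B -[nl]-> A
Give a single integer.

33225110

step 1: scan F: cost=400, card=400
step 2: join E via merge
    card(P join E) = 400*150/(10) = 6000
    cost = 400 + 400*9 + 150*8 + 400 + 150 = 5750
step 3: join C via merge
    card(P join C) = 6000*120/(100) = 7200
    cost = 5750 + 6000*13 + 120*7 + 6000 + 120 = 90710
step 4: join D via nl
    card(P join D) = 7200*60/(30) = 14400
    cost = 90710 + 7200*60 = 522710
step 5: join B via nl_idx
    card(P join B) = 14400*60/(4) = 216000
    cost = 522710 + 14400*6 + 216000 = 825110
step 6: join A via nl
    card(P join A) = 216000*150/(3) = 10800000
    cost = 825110 + 216000*150 = 33225110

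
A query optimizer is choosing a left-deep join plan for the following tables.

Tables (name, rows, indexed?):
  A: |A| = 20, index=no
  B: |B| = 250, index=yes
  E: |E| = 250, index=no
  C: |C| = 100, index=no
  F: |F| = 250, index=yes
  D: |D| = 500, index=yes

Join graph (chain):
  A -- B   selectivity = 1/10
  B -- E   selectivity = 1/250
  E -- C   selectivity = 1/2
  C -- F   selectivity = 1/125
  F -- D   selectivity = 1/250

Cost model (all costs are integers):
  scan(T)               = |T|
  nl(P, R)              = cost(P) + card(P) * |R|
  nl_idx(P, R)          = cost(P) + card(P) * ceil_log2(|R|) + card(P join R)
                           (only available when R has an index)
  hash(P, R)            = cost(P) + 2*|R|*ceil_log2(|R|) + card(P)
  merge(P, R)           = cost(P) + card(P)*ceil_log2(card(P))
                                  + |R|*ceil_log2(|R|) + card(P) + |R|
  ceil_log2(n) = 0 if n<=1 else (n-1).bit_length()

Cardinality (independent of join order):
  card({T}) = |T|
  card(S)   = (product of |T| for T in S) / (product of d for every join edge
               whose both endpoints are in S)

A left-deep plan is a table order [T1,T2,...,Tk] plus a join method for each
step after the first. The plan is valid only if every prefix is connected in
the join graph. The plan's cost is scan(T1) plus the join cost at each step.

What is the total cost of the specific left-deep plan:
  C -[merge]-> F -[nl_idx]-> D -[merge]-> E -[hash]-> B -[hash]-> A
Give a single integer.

115800

step 1: scan C: cost=100, card=100
step 2: join F via merge
    card(P join F) = 100*250/(125) = 200
    cost = 100 + 100*7 + 250*8 + 100 + 250 = 3150
step 3: join D via nl_idx
    card(P join D) = 200*500/(250) = 400
    cost = 3150 + 200*9 + 400 = 5350
step 4: join E via merge
    card(P join E) = 400*250/(2) = 50000
    cost = 5350 + 400*9 + 250*8 + 400 + 250 = 11600
step 5: join B via hash
    card(P join B) = 50000*250/(250) = 50000
    cost = 11600 + 2*250*8 + 50000 = 65600
step 6: join A via hash
    card(P join A) = 50000*20/(10) = 100000
    cost = 65600 + 2*20*5 + 50000 = 115800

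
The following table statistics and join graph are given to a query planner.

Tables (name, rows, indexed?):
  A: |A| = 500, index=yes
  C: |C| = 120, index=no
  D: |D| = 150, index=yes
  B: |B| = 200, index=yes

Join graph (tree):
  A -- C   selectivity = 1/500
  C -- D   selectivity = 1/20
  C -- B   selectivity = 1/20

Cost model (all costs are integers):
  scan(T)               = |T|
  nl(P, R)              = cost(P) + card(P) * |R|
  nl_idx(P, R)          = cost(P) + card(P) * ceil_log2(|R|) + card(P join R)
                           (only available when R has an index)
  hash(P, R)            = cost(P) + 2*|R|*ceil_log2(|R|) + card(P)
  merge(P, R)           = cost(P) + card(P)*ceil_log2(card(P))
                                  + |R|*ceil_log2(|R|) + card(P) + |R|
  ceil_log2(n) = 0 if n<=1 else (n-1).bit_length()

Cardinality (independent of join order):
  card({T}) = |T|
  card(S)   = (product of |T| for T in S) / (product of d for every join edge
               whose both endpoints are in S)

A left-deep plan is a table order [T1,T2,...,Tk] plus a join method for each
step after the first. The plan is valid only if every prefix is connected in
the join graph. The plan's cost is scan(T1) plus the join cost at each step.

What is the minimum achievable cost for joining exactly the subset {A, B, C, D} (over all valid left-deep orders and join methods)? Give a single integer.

7080

Selinger DP over subsets of {A,B,C,D}:
  {A}: scan cost=500, card=500
  {C}: scan cost=120, card=120
  {D}: scan cost=150, card=150
  {B}: scan cost=200, card=200
  {AC}: card=120; try (A,nl_idx)→1320, (C,hash)→2680, (A,merge)→6080, (C,merge)→6460, (A,hash)→9240, (A,nl)→60120 …(+1); best=1320 via (A,nl_idx)
  {CD}: card=900; try (D,nl_idx)→1980, (C,hash)→1980, (D,merge)→2430, (C,merge)→2460, (D,hash)→2640, (D,nl)→18120 …(+1); best=1980 via (D,nl_idx)
  {BC}: card=1200; try (C,hash)→2080, (B,nl_idx)→2280, (B,merge)→2880, (C,merge)→2960, (B,hash)→3440, (B,nl)→24120 …(+1); best=2080 via (C,hash)
  {ACD}: card=900; try (D,nl_idx)→3180, (D,merge)→3630, (D,hash)→3840, (A,nl_idx)→10980, (A,hash)→11880, (A,merge)→16880 …(+2); best=3180 via (D,nl_idx)
  {ABC}: card=1200; try (B,nl_idx)→3480, (B,merge)→4080, (B,hash)→4640, (A,hash)→12280, (A,nl_idx)→14080, (A,merge)→21480 …(+2); best=3480 via (B,nl_idx)
  {BCD}: card=9000; try (D,hash)→5680, (B,hash)→6080, (B,merge)→13680, (D,merge)→17830, (B,nl_idx)→18180, (D,nl_idx)→20680 …(+2); best=5680 via (D,hash)
  {ABCD}: card=9000; try (D,hash)→7080, (B,hash)→7280, (B,merge)→14880, (D,merge)→19230, (B,nl_idx)→19380, (D,nl_idx)→22080 …(+6); best=7080 via (D,hash)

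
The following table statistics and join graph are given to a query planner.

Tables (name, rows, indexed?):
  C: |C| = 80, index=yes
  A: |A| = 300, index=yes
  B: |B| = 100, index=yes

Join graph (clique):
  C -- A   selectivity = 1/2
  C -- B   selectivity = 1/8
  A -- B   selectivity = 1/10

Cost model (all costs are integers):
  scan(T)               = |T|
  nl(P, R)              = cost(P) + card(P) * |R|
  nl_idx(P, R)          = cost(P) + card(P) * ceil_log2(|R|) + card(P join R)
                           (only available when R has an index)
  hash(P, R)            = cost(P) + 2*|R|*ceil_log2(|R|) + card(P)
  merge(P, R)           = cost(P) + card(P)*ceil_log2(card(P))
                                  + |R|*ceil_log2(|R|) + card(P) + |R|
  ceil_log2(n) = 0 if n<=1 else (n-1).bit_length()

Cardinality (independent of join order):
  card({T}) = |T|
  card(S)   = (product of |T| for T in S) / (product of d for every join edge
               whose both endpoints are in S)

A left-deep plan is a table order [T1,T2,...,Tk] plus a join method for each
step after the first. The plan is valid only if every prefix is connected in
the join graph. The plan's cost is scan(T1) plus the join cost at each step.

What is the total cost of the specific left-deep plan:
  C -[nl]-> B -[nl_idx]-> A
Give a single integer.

32080

step 1: scan C: cost=80, card=80
step 2: join B via nl
    card(P join B) = 80*100/(8) = 1000
    cost = 80 + 80*100 = 8080
step 3: join A via nl_idx
    card(P join A) = 1000*300/(2*10) = 15000
    cost = 8080 + 1000*9 + 15000 = 32080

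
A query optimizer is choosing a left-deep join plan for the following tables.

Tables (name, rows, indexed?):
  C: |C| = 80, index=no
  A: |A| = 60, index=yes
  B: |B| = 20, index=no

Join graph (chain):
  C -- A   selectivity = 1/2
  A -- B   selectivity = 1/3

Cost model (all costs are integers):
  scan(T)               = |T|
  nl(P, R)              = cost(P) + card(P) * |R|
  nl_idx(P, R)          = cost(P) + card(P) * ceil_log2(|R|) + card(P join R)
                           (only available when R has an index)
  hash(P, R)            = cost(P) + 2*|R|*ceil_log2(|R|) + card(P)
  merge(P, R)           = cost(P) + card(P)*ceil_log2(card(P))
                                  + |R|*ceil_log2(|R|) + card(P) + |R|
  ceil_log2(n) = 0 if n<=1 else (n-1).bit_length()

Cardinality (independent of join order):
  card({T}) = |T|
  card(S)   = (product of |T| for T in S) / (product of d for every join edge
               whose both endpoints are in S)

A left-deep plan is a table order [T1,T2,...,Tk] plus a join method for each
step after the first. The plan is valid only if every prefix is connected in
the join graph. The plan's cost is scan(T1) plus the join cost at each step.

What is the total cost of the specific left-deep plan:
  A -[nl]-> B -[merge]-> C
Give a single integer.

5900

step 1: scan A: cost=60, card=60
step 2: join B via nl
    card(P join B) = 60*20/(3) = 400
    cost = 60 + 60*20 = 1260
step 3: join C via merge
    card(P join C) = 400*80/(2) = 16000
    cost = 1260 + 400*9 + 80*7 + 400 + 80 = 5900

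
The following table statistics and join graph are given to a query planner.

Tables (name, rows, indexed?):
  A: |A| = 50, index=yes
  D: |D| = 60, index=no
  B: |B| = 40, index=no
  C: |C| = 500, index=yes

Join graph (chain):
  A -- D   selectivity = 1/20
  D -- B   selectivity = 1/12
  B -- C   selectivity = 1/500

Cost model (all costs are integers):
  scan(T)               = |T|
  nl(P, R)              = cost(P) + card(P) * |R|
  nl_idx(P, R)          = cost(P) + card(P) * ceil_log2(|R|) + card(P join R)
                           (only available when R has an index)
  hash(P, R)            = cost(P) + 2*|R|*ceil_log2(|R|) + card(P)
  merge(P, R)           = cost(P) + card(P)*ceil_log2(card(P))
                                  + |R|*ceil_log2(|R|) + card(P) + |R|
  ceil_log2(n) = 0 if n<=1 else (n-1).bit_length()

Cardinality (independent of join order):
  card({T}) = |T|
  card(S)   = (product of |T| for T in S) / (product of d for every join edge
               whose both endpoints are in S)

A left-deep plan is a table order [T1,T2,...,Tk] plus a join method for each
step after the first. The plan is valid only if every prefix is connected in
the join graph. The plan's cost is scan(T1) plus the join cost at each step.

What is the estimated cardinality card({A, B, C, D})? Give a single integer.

500

Tables in S: A(50), B(40), C(500), D(60)
Edges inside S: A-D(d=20), D-B(d=12), B-C(d=500)
numerator = 50 * 40 * 500 * 60 = 60000000
denominator = 20 * 12 * 500 = 120000
card(S) = 60000000 / 120000 = 500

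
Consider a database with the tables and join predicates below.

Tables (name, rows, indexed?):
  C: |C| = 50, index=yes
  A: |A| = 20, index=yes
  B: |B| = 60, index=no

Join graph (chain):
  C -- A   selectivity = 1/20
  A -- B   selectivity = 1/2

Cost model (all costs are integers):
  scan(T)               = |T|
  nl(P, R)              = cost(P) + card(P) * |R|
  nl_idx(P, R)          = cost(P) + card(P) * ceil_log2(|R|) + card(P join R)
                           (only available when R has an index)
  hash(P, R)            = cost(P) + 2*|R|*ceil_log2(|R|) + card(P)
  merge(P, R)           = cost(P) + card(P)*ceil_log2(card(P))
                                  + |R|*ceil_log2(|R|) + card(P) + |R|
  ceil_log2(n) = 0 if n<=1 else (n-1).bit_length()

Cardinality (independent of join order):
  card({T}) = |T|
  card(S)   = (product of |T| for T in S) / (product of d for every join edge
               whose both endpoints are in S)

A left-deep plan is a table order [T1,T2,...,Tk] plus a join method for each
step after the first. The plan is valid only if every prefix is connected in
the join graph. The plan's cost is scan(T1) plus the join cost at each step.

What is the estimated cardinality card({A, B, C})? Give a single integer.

Tables in S: A(20), B(60), C(50)
Edges inside S: C-A(d=20), A-B(d=2)
numerator = 20 * 60 * 50 = 60000
denominator = 20 * 2 = 40
card(S) = 60000 / 40 = 1500

1500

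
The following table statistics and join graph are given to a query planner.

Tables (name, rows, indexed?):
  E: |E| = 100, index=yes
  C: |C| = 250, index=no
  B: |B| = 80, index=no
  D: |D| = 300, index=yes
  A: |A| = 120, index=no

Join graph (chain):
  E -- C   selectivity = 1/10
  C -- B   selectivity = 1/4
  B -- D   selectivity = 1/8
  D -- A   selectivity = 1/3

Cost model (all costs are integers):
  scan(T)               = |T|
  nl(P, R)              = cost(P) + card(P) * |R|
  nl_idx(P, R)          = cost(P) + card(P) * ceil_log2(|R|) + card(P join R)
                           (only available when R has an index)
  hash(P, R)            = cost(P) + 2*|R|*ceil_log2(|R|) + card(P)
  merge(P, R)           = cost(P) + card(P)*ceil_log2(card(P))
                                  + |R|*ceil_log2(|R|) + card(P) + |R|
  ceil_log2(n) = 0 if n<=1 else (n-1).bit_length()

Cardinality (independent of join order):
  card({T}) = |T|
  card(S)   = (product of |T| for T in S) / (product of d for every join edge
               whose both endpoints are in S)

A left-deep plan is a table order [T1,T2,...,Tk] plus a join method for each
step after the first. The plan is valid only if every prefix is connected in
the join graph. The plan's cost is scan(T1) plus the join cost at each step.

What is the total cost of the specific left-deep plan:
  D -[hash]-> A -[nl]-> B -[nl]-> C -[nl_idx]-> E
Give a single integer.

158462280

step 1: scan D: cost=300, card=300
step 2: join A via hash
    card(P join A) = 300*120/(3) = 12000
    cost = 300 + 2*120*7 + 300 = 2280
step 3: join B via nl
    card(P join B) = 12000*80/(8) = 120000
    cost = 2280 + 12000*80 = 962280
step 4: join C via nl
    card(P join C) = 120000*250/(4) = 7500000
    cost = 962280 + 120000*250 = 30962280
step 5: join E via nl_idx
    card(P join E) = 7500000*100/(10) = 75000000
    cost = 30962280 + 7500000*7 + 75000000 = 158462280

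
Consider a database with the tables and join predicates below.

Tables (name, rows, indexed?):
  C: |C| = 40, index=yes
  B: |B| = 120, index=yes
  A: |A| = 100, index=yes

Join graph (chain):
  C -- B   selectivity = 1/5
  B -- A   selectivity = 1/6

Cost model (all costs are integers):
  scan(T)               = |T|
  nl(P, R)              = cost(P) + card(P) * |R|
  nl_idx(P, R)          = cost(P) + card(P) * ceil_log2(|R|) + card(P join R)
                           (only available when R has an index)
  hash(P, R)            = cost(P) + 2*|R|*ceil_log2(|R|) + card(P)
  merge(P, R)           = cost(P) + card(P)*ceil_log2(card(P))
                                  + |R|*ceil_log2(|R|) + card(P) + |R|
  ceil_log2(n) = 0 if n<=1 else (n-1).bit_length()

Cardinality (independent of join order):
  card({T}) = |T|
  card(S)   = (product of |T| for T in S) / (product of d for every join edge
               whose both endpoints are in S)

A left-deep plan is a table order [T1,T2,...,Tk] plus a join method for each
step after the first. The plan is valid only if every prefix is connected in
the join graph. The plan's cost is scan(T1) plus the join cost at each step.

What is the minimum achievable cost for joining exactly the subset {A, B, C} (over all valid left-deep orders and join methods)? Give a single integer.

Selinger DP over subsets of {A,B,C}:
  {C}: scan cost=40, card=40
  {B}: scan cost=120, card=120
  {A}: scan cost=100, card=100
  {BC}: card=960; try (C,hash)→720, (B,merge)→1280, (B,nl_idx)→1280, (C,merge)→1360, (B,hash)→1760, (C,nl_idx)→1800 …(+2); best=720 via (C,hash)
  {AB}: card=2000; try (A,hash)→1640, (B,merge)→1860, (B,hash)→1880, (A,merge)→1880, (B,nl_idx)→2800, (A,nl_idx)→2960 …(+2); best=1640 via (A,hash)
  {ABC}: card=16000; try (A,hash)→3080, (C,hash)→4120, (A,merge)→12080, (A,nl_idx)→23440, (C,merge)→25920, (C,nl_idx)→29640 …(+2); best=3080 via (A,hash)

3080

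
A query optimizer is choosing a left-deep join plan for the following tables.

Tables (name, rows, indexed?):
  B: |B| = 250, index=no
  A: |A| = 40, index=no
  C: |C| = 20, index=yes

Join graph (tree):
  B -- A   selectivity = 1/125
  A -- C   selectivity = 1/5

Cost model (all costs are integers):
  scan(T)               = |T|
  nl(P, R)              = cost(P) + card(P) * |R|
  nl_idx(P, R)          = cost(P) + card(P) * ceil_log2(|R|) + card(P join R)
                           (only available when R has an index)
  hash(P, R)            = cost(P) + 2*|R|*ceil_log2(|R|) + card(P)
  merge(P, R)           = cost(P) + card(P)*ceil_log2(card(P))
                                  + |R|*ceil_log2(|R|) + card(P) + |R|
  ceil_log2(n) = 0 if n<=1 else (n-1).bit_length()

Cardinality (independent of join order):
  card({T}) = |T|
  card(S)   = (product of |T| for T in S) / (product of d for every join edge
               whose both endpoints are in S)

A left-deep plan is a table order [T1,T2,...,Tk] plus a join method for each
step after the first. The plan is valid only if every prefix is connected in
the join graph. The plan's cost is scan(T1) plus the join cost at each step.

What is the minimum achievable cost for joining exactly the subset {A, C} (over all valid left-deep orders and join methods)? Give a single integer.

280

Selinger DP over subsets of {A,C}:
  {A}: scan cost=40, card=40
  {C}: scan cost=20, card=20
  {AC}: card=160; try (C,hash)→280, (C,nl_idx)→400, (A,merge)→420, (C,merge)→440, (A,hash)→520, (A,nl)→820 …(+1); best=280 via (C,hash)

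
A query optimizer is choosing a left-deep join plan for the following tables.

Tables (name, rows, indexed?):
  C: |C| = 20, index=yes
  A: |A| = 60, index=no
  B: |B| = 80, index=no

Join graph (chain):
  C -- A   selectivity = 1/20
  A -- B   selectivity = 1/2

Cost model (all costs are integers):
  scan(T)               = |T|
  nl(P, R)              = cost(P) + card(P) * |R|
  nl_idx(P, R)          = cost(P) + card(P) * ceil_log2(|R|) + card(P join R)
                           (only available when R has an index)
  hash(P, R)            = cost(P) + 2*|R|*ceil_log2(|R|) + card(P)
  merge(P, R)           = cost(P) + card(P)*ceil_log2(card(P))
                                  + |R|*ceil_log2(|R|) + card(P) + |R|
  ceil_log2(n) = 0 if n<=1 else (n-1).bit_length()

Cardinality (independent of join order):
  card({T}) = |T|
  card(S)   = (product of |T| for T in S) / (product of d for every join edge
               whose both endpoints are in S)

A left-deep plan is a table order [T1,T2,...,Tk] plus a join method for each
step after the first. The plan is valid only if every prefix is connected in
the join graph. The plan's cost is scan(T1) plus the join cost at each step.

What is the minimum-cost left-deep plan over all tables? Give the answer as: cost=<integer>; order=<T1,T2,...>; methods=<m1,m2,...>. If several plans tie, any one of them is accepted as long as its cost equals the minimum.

Selinger DP (subsets sized 1..n):
  {C}: scan cost=20, card=20
  {A}: scan cost=60, card=60
  {B}: scan cost=80, card=80
  {AC}: card=60; try (C,hash)→320, (C,nl_idx)→420, (A,merge)→560, (C,merge)→600, (A,hash)→760, (A,nl)→1220 …(+1); best=320 via (C,hash)
  {AB}: card=2400; try (A,hash)→880, (B,merge)→1120, (A,merge)→1140, (B,hash)→1240, (B,nl)→4860, (A,nl)→4880; best=880 via (A,hash)
  {ABC}: card=2400; try (B,merge)→1380, (B,hash)→1500, (C,hash)→3480, (B,nl)→5120, (C,nl_idx)→15280, (C,merge)→32200 …(+1); best=1380 via (B,merge)

cost=1380; order=A,C,B; methods=hash,merge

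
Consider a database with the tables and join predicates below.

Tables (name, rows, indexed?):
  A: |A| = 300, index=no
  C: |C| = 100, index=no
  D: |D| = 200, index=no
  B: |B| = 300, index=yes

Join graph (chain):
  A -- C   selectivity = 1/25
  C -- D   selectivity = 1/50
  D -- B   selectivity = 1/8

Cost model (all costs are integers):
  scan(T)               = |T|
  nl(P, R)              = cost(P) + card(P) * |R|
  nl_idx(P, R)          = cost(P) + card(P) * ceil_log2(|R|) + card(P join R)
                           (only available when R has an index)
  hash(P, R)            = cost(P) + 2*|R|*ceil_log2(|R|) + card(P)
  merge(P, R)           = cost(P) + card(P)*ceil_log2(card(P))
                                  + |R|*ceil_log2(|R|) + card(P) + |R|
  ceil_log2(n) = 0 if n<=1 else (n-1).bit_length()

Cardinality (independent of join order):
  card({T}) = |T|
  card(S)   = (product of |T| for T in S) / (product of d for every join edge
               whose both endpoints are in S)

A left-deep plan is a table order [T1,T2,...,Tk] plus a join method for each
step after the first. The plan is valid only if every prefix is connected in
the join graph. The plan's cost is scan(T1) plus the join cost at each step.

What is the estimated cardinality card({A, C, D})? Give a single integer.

Tables in S: A(300), C(100), D(200)
Edges inside S: A-C(d=25), C-D(d=50)
numerator = 300 * 100 * 200 = 6000000
denominator = 25 * 50 = 1250
card(S) = 6000000 / 1250 = 4800

4800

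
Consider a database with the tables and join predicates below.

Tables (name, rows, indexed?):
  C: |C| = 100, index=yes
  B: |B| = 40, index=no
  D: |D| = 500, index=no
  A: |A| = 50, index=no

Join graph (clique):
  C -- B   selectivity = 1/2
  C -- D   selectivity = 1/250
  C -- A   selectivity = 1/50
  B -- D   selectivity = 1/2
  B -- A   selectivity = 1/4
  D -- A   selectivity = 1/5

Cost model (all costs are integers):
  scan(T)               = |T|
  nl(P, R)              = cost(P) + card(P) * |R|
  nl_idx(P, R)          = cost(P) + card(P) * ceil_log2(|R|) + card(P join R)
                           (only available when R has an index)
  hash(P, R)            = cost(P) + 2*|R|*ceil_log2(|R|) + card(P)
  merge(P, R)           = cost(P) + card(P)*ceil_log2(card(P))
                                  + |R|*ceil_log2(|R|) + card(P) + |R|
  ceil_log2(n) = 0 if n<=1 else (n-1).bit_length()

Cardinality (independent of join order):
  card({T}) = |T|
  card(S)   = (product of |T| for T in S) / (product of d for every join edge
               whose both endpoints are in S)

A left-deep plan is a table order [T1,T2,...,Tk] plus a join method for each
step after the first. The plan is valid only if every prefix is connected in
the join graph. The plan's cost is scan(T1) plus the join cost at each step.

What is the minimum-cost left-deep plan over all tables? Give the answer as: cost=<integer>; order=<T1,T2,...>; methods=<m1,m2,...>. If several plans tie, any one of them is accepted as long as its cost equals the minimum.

cost=3720; order=D,C,A,B; methods=hash,hash,hash

Selinger DP (subsets sized 1..n):
  {C}: scan cost=100, card=100
  {B}: scan cost=40, card=40
  {D}: scan cost=500, card=500
  {A}: scan cost=50, card=50
  {BC}: card=2000; try (B,hash)→680, (C,merge)→1120, (B,merge)→1180, (C,hash)→1480, (C,nl_idx)→2320, (C,nl)→4040 …(+1); best=680 via (B,hash)
  {CD}: card=200; try (C,hash)→2400, (C,nl_idx)→4200, (D,merge)→5900, (C,merge)→6300, (D,hash)→9200, (D,nl)→50100 …(+1); best=2400 via (C,hash)
  {AC}: card=100; try (C,nl_idx)→500, (A,hash)→800, (C,merge)→1200, (A,merge)→1250, (C,hash)→1500, (C,nl)→5050 …(+1); best=500 via (C,nl_idx)
  {BD}: card=10000; try (B,hash)→1480, (D,merge)→5320, (B,merge)→5780, (D,hash)→9080, (D,nl)→20040, (B,nl)→20500; best=1480 via (B,hash)
  {AB}: card=500; try (B,hash)→580, (A,merge)→670, (B,merge)→680, (A,hash)→680, (A,nl)→2040, (B,nl)→2050; best=580 via (B,hash)
  {AD}: card=5000; try (A,hash)→1600, (D,merge)→5400, (A,merge)→5850, (D,hash)→9100, (D,nl)→25050, (A,nl)→25500; best=1600 via (A,hash)
  {BCD}: card=2000; try (B,hash)→3080, (B,merge)→4480, (B,nl)→10400, (D,hash)→11680, (C,hash)→12880, (D,merge)→29680 …(+4); best=3080 via (B,hash)
  {ABC}: card=500; try (B,hash)→1080, (B,merge)→1580, (C,hash)→2480, (A,hash)→3280, (B,nl)→4500, (C,nl_idx)→4580 …(+4); best=1080 via (B,hash)
  {ACD}: card=40; try (A,hash)→3200, (A,merge)→4550, (D,merge)→6300, (C,hash)→8000, (D,hash)→9600, (A,nl)→12400 …(+4); best=3200 via (A,hash)
  {ABD}: card=25000; try (B,hash)→7080, (D,hash)→10080, (D,merge)→10580, (A,hash)→12080, (B,merge)→71880, (A,merge)→151830 …(+3); best=7080 via (B,hash)
  {ABCD}: card=100; try (B,hash)→3720, (B,merge)→3760, (B,nl)→4800, (A,hash)→5680, (D,hash)→10580, (D,merge)→11080 …(+7); best=3720 via (B,hash)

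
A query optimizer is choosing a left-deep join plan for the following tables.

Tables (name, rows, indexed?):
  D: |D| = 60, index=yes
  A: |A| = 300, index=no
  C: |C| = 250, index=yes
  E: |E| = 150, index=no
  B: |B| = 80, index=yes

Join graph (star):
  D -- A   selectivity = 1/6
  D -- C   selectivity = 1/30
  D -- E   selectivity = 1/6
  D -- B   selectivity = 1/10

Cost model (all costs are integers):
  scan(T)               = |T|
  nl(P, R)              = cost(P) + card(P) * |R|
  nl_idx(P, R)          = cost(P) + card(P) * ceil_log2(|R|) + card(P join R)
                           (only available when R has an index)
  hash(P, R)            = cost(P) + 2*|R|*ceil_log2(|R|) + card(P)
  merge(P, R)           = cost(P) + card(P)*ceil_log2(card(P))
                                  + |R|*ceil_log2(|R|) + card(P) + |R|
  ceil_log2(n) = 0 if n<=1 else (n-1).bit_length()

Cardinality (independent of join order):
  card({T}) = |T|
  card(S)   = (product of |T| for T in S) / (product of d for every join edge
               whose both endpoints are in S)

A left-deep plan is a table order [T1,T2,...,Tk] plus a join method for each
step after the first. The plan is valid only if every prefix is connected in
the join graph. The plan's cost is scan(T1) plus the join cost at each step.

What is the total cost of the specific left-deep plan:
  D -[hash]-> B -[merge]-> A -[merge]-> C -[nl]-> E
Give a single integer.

30395290

step 1: scan D: cost=60, card=60
step 2: join B via hash
    card(P join B) = 60*80/(10) = 480
    cost = 60 + 2*80*7 + 60 = 1240
step 3: join A via merge
    card(P join A) = 480*300/(6) = 24000
    cost = 1240 + 480*9 + 300*9 + 480 + 300 = 9040
step 4: join C via merge
    card(P join C) = 24000*250/(30) = 200000
    cost = 9040 + 24000*15 + 250*8 + 24000 + 250 = 395290
step 5: join E via nl
    card(P join E) = 200000*150/(6) = 5000000
    cost = 395290 + 200000*150 = 30395290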